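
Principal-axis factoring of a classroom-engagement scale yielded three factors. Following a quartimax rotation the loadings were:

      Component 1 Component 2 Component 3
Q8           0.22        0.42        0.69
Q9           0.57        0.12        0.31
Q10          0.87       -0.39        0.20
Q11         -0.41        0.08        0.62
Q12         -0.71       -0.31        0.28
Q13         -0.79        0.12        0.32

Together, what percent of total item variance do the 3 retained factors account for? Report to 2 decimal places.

SS loadings by factor: 2.4265, 0.4598, 1.1774; total = 4.0637.
Total variance with 6 standardized items is 6, so the solution explains 4.0637/6 = 0.6773 = 67.73%.

67.73%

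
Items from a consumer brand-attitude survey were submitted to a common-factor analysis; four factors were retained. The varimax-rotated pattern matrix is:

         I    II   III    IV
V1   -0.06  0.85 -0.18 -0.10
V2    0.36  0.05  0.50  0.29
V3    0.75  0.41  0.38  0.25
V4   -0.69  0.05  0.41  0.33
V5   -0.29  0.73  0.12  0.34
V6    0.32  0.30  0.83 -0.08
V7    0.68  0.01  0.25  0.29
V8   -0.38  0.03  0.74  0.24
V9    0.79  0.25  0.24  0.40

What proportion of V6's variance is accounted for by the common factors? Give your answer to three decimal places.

h² = 0.32² + 0.30² + 0.83² + (-0.08)² = 0.1024 + 0.0900 + 0.6889 + 0.0064 = 0.8877

0.888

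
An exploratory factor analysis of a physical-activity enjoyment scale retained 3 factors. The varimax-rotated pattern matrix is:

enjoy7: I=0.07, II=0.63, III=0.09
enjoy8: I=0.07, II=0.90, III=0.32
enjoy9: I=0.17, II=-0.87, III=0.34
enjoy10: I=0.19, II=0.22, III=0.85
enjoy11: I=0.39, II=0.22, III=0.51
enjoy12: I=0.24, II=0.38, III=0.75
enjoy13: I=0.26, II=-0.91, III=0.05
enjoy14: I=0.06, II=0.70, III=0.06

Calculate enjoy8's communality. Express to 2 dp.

0.92

h² = 0.07² + 0.90² + 0.32² = 0.0049 + 0.8100 + 0.1024 = 0.9173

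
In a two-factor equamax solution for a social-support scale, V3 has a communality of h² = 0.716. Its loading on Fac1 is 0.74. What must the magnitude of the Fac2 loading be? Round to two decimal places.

Under orthogonal rotation h² = Σλ², so λ_Fac2² = h² − (0.5476) = 0.716 − 0.5476 = 0.1684.
|λ| = √0.1684 = 0.4104.

0.41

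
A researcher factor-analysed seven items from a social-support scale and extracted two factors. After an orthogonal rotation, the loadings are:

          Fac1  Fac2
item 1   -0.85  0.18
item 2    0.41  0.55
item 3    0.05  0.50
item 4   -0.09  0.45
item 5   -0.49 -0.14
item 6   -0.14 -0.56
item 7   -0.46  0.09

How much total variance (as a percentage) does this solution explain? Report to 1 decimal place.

SS loadings by factor: 1.3725, 1.1287; total = 2.5012.
Total variance with 7 standardized items is 7, so the solution explains 2.5012/7 = 0.3573 = 35.73%.

35.7%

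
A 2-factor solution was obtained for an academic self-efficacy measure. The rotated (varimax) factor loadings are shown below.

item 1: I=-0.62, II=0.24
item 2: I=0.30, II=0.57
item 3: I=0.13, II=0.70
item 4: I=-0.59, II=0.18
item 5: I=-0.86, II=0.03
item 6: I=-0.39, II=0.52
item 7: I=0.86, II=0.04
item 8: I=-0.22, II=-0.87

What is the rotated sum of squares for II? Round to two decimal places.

1.93

SS loadings for II = 0.24² + 0.57² + 0.70² + 0.18² + 0.03² + 0.52² + 0.04² + (-0.87)² = 0.0576 + 0.3249 + 0.4900 + 0.0324 + 0.0009 + 0.2704 + 0.0016 + 0.7569 = 1.9347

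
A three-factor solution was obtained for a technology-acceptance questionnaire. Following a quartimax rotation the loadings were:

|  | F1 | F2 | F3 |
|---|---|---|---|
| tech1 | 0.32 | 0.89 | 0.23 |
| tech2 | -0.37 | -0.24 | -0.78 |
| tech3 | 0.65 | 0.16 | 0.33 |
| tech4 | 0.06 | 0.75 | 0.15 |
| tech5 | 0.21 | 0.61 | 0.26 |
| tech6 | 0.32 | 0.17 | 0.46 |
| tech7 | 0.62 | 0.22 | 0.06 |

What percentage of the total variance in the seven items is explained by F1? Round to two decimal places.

17.09%

SS loadings for F1 = 0.32² + (-0.37)² + 0.65² + 0.06² + 0.21² + 0.32² + 0.62² = 1.1963
With 7 standardized items, total variance = 7. Proportion = 1.1963/7 = 0.1709 → 17.09%.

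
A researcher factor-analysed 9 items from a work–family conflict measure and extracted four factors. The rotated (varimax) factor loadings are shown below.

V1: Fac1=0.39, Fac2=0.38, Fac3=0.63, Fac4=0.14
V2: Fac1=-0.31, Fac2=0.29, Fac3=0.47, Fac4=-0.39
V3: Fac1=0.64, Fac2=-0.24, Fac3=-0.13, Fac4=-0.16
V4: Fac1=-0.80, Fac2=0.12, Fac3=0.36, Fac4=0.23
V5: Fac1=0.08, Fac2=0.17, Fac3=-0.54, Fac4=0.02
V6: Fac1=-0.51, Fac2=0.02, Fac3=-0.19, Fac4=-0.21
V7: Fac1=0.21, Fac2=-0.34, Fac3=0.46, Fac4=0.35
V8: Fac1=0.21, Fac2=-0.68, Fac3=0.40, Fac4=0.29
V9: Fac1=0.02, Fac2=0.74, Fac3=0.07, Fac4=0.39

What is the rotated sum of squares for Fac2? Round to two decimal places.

SS loadings for Fac2 = 0.38² + 0.29² + (-0.24)² + 0.12² + 0.17² + 0.02² + (-0.34)² + (-0.68)² + 0.74² = 0.1444 + 0.0841 + 0.0576 + 0.0144 + 0.0289 + 0.0004 + 0.1156 + 0.4624 + 0.5476 = 1.4554

1.46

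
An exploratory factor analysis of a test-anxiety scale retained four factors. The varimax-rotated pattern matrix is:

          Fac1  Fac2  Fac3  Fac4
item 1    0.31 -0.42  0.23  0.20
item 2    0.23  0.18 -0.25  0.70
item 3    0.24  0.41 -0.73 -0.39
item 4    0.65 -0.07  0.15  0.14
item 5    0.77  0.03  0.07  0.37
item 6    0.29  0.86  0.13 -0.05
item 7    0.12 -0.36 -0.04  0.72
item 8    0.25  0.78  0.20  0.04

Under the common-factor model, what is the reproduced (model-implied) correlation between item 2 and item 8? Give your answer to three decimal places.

0.176

r̂ = Σ λ_i·λ_j across factors = (0.23)(0.25) + (0.18)(0.78) + (-0.25)(0.20) + (0.70)(0.04)
  = +0.0575 +0.1404 -0.0500 +0.0280 = 0.1759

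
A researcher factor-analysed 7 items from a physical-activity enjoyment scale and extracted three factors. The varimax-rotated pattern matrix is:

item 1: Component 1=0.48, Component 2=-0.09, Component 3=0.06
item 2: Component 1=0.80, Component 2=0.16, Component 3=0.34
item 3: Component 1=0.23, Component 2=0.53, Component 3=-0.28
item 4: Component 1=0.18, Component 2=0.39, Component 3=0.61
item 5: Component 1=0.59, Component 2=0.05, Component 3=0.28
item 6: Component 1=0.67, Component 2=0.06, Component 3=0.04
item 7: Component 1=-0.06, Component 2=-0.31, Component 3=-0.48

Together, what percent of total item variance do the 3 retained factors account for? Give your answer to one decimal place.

Communalities: 0.2421, 0.7812, 0.4122, 0.5566, 0.4290, 0.4541, 0.3301; Σh² = 3.2053.
Total variance with 7 standardized items is 7, so the solution explains 3.2053/7 = 0.4579 = 45.79%.

45.8%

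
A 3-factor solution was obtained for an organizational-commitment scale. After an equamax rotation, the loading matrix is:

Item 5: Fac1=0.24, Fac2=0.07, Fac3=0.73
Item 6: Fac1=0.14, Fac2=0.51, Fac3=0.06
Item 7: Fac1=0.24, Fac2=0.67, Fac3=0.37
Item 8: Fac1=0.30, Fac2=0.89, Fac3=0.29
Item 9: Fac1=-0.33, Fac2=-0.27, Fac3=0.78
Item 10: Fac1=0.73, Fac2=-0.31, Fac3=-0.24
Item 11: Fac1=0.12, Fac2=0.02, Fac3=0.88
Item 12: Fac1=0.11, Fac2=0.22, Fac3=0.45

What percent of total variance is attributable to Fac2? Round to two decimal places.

SS loadings for Fac2 = 0.07² + 0.51² + 0.67² + 0.89² + (-0.27)² + (-0.31)² + 0.02² + 0.22² = 1.7238
With 8 standardized items, total variance = 8. Proportion = 1.7238/8 = 0.2155 → 21.55%.

21.55%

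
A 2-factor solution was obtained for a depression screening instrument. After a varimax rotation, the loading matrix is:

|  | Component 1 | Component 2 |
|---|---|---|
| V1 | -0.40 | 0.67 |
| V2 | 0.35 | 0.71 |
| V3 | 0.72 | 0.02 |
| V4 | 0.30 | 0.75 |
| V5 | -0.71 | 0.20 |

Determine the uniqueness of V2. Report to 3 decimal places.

0.373

h² = 0.35² + 0.71² = 0.1225 + 0.5041 = 0.6266
Uniqueness u² = 1 − h² = 1 − 0.6266 = 0.3734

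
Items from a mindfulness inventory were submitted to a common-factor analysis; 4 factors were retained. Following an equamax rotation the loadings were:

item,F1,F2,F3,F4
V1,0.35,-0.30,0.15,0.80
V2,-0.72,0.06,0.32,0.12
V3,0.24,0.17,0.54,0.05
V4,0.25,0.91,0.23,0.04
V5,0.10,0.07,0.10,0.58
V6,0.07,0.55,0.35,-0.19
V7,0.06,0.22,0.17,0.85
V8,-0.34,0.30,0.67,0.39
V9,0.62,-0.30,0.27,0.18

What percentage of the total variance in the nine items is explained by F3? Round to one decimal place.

SS loadings for F3 = 0.15² + 0.32² + 0.54² + 0.23² + 0.10² + 0.35² + 0.17² + 0.67² + 0.27² = 1.1526
With 9 standardized items, total variance = 9. Proportion = 1.1526/9 = 0.1281 → 12.81%.

12.8%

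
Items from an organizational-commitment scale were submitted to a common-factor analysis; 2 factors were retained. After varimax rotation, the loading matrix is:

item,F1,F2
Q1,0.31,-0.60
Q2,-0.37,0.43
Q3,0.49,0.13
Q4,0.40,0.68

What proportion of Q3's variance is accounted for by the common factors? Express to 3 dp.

h² = 0.49² + 0.13² = 0.2401 + 0.0169 = 0.2570

0.257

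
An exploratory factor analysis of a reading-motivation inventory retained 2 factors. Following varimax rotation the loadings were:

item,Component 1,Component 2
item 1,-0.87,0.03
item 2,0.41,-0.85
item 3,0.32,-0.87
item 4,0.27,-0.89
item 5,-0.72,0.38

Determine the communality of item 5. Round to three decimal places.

h² = (-0.72)² + 0.38² = 0.5184 + 0.1444 = 0.6628

0.663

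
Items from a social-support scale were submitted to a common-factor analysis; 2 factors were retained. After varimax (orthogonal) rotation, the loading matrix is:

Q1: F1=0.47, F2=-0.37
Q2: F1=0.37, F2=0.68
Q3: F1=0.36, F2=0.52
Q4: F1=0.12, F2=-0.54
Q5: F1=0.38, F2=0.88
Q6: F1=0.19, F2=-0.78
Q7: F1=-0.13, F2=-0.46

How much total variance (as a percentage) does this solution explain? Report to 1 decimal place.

SS loadings by factor: 0.6992, 2.7557; total = 3.4549.
Total variance with 7 standardized items is 7, so the solution explains 3.4549/7 = 0.4936 = 49.36%.

49.4%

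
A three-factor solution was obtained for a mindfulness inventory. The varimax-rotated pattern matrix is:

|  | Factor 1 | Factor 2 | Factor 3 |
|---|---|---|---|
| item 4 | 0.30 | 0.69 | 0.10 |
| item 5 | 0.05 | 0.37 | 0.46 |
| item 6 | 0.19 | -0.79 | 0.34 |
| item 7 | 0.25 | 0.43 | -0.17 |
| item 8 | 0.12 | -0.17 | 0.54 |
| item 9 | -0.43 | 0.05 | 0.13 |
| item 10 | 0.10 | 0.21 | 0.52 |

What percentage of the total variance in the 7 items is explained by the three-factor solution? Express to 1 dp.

40.6%

SS loadings by factor: 0.4004, 1.4975, 0.9450; total = 2.8429.
Total variance with 7 standardized items is 7, so the solution explains 2.8429/7 = 0.4061 = 40.61%.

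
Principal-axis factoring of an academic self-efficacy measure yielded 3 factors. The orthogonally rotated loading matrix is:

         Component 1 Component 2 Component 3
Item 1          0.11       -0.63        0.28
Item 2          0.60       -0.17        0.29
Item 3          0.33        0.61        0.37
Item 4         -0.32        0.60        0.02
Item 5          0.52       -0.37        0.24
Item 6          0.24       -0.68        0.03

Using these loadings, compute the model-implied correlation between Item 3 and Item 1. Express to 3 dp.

r̂ = Σ λ_i·λ_j across factors = (0.33)(0.11) + (0.61)(-0.63) + (0.37)(0.28)
  = +0.0363 -0.3843 +0.1036 = -0.2444

-0.244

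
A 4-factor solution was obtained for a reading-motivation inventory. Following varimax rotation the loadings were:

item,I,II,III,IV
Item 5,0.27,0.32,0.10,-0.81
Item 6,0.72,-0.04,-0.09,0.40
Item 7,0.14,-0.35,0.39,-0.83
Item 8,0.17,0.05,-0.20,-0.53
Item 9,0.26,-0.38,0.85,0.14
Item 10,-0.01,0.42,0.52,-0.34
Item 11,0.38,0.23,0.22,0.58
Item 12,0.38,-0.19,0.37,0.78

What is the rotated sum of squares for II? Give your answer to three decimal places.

SS loadings for II = 0.32² + (-0.04)² + (-0.35)² + 0.05² + (-0.38)² + 0.42² + 0.23² + (-0.19)² = 0.1024 + 0.0016 + 0.1225 + 0.0025 + 0.1444 + 0.1764 + 0.0529 + 0.0361 = 0.6388

0.639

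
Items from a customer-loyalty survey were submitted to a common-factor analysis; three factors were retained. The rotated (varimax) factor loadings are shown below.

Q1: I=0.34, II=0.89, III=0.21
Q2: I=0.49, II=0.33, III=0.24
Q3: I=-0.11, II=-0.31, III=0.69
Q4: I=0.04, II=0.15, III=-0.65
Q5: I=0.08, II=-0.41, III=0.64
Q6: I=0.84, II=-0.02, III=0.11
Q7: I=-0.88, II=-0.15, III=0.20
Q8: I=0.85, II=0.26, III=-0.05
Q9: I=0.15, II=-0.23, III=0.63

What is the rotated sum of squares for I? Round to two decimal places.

2.60

SS loadings for I = 0.34² + 0.49² + (-0.11)² + 0.04² + 0.08² + 0.84² + (-0.88)² + 0.85² + 0.15² = 0.1156 + 0.2401 + 0.0121 + 0.0016 + 0.0064 + 0.7056 + 0.7744 + 0.7225 + 0.0225 = 2.6008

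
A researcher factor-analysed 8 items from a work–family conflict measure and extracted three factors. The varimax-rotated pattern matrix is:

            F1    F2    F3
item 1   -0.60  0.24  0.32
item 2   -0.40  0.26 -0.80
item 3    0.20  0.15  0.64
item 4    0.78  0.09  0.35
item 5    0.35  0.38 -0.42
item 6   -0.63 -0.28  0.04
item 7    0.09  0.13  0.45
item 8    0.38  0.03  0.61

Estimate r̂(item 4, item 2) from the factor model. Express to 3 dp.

-0.569

r̂ = Σ λ_i·λ_j across factors = (0.78)(-0.40) + (0.09)(0.26) + (0.35)(-0.80)
  = -0.3120 +0.0234 -0.2800 = -0.5686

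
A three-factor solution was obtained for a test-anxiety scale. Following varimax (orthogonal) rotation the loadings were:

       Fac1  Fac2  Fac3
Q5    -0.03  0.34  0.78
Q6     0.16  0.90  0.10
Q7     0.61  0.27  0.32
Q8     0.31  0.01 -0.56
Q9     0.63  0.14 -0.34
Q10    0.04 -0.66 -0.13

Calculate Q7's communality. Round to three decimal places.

h² = 0.61² + 0.27² + 0.32² = 0.3721 + 0.0729 + 0.1024 = 0.5474

0.547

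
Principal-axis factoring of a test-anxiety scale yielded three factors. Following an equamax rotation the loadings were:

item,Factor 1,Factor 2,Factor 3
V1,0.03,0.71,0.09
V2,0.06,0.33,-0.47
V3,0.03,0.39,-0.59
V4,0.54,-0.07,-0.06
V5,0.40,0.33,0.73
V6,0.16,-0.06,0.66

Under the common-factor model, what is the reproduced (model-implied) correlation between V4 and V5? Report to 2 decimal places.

r̂ = Σ λ_i·λ_j across factors = (0.54)(0.40) + (-0.07)(0.33) + (-0.06)(0.73)
  = +0.2160 -0.0231 -0.0438 = 0.1491

0.15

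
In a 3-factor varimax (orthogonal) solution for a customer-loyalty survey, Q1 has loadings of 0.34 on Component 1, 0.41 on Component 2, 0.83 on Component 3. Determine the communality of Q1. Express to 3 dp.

0.973

h² = 0.34² + 0.41² + 0.83² = 0.1156 + 0.1681 + 0.6889 = 0.9726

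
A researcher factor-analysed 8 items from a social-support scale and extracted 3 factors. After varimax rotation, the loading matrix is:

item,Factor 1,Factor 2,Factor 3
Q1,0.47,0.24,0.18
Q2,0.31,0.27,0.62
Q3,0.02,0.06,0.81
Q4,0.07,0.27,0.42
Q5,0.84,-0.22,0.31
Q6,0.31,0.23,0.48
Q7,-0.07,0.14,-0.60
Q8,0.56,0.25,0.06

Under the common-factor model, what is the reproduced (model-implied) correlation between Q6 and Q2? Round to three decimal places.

r̂ = Σ λ_i·λ_j across factors = (0.31)(0.31) + (0.23)(0.27) + (0.48)(0.62)
  = +0.0961 +0.0621 +0.2976 = 0.4558

0.456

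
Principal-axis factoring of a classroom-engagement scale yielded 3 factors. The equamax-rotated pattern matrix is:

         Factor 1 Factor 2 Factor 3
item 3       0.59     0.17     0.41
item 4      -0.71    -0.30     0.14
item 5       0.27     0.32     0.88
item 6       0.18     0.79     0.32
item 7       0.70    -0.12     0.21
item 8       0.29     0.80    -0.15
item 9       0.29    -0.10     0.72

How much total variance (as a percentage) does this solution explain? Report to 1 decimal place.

SS loadings by factor: 1.6157, 1.5098, 1.6495; total = 4.7750.
Total variance with 7 standardized items is 7, so the solution explains 4.7750/7 = 0.6821 = 68.21%.

68.2%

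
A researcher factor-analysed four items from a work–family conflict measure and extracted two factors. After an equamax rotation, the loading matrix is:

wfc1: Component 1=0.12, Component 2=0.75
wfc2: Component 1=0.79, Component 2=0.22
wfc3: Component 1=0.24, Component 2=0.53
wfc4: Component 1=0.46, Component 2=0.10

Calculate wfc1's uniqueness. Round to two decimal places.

0.42

h² = 0.12² + 0.75² = 0.0144 + 0.5625 = 0.5769
Uniqueness u² = 1 − h² = 1 − 0.5769 = 0.4231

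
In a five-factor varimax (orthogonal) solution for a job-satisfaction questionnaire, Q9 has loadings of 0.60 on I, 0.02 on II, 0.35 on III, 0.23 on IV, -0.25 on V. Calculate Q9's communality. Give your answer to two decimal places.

0.60

h² = 0.60² + 0.02² + 0.35² + 0.23² + (-0.25)² = 0.3600 + 0.0004 + 0.1225 + 0.0529 + 0.0625 = 0.5983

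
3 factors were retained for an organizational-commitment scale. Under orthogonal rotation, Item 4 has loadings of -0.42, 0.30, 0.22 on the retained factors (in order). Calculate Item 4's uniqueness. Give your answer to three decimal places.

h² = (-0.42)² + 0.30² + 0.22² = 0.1764 + 0.0900 + 0.0484 = 0.3148
Uniqueness u² = 1 − h² = 1 − 0.3148 = 0.6852

0.685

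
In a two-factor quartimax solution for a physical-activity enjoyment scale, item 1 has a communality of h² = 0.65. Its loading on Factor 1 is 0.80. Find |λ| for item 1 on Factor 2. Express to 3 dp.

0.100

Under orthogonal rotation h² = Σλ², so λ_Factor 2² = h² − (0.6400) = 0.65 − 0.6400 = 0.0100.
|λ| = √0.0100 = 0.1000.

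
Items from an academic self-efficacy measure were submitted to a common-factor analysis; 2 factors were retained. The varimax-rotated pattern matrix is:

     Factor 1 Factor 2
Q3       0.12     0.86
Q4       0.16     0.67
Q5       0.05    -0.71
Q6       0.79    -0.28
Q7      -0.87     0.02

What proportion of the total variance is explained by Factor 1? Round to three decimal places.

0.285

SS loadings for Factor 1 = 0.12² + 0.16² + 0.05² + 0.79² + (-0.87)² = 1.4235
Proportion of variance = 1.4235 / 5 = 0.2847.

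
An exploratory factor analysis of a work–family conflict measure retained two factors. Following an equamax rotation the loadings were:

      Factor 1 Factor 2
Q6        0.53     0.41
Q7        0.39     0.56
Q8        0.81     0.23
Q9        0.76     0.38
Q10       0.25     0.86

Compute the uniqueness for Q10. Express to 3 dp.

0.198

h² = 0.25² + 0.86² = 0.0625 + 0.7396 = 0.8021
Uniqueness u² = 1 − h² = 1 − 0.8021 = 0.1979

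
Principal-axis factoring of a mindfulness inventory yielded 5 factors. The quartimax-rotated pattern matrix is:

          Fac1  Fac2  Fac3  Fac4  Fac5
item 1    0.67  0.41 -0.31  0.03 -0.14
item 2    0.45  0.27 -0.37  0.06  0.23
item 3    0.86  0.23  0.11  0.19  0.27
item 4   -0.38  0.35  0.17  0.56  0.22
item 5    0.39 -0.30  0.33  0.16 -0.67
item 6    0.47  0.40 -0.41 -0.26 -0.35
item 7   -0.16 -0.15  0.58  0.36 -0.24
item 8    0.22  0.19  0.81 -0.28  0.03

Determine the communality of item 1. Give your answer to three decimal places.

0.734

h² = 0.67² + 0.41² + (-0.31)² + 0.03² + (-0.14)² = 0.4489 + 0.1681 + 0.0961 + 0.0009 + 0.0196 = 0.7336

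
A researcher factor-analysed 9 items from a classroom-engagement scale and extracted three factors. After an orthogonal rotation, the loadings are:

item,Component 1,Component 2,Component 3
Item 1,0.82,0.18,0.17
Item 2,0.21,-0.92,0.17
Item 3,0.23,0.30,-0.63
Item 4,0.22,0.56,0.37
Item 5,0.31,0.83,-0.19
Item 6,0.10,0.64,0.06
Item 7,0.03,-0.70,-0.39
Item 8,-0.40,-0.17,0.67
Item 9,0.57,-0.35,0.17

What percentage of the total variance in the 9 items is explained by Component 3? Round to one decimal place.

SS loadings for Component 3 = 0.17² + 0.17² + (-0.63)² + 0.37² + (-0.19)² + 0.06² + (-0.39)² + 0.67² + 0.17² = 1.2612
With 9 standardized items, total variance = 9. Proportion = 1.2612/9 = 0.1401 → 14.01%.

14.0%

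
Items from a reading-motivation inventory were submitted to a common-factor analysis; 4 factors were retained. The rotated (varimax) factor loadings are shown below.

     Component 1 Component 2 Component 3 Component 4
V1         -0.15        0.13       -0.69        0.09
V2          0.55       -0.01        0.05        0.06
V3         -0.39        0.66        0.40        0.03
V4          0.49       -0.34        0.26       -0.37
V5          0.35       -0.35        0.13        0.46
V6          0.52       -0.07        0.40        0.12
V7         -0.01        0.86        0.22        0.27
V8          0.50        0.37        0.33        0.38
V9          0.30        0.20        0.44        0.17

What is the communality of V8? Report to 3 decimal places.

h² = 0.50² + 0.37² + 0.33² + 0.38² = 0.2500 + 0.1369 + 0.1089 + 0.1444 = 0.6402

0.640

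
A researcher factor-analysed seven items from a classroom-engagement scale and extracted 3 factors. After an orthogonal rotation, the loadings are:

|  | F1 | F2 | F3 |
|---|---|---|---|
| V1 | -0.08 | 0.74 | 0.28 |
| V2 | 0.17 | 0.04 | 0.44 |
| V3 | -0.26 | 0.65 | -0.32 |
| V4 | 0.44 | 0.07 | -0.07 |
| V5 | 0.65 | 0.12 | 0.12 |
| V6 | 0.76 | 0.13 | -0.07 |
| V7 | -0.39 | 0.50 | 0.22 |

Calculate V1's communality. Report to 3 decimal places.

h² = (-0.08)² + 0.74² + 0.28² = 0.0064 + 0.5476 + 0.0784 = 0.6324

0.632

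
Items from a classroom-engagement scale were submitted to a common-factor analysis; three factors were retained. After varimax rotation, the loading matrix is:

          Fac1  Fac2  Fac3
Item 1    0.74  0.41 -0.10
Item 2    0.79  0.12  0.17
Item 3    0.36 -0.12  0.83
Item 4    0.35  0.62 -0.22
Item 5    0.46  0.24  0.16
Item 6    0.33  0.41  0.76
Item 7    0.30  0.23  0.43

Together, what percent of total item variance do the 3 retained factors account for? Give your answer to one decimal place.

SS loadings by factor: 1.8343, 0.8599, 1.5643; total = 4.2585.
Total variance with 7 standardized items is 7, so the solution explains 4.2585/7 = 0.6084 = 60.84%.

60.8%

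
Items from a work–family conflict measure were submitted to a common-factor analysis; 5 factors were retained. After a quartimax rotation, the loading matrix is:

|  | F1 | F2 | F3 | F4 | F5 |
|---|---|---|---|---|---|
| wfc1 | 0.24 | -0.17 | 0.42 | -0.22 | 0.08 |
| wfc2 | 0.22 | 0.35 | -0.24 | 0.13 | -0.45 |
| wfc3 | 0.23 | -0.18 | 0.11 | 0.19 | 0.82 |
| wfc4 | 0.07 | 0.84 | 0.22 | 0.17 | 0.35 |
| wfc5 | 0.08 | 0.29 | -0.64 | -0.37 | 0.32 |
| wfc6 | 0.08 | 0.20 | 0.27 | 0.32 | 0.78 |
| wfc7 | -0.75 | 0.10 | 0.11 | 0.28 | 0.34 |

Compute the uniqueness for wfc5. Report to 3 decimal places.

h² = 0.08² + 0.29² + (-0.64)² + (-0.37)² + 0.32² = 0.0064 + 0.0841 + 0.4096 + 0.1369 + 0.1024 = 0.7394
Uniqueness u² = 1 − h² = 1 − 0.7394 = 0.2606

0.261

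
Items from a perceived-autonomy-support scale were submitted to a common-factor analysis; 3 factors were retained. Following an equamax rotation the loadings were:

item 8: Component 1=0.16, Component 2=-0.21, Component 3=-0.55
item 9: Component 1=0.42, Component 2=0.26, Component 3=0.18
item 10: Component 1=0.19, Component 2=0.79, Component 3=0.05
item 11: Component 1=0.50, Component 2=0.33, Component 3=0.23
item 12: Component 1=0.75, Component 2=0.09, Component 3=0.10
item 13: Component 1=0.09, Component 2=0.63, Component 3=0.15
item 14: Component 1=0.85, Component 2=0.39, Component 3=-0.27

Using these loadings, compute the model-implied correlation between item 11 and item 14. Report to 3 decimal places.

r̂ = Σ λ_i·λ_j across factors = (0.50)(0.85) + (0.33)(0.39) + (0.23)(-0.27)
  = +0.4250 +0.1287 -0.0621 = 0.4916

0.492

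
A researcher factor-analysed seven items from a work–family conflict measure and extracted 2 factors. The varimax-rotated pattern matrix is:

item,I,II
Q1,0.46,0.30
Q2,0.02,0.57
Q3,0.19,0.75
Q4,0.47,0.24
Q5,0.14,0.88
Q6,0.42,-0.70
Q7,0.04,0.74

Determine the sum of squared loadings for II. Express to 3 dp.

2.847

SS loadings for II = 0.30² + 0.57² + 0.75² + 0.24² + 0.88² + (-0.70)² + 0.74² = 0.0900 + 0.3249 + 0.5625 + 0.0576 + 0.7744 + 0.4900 + 0.5476 = 2.8470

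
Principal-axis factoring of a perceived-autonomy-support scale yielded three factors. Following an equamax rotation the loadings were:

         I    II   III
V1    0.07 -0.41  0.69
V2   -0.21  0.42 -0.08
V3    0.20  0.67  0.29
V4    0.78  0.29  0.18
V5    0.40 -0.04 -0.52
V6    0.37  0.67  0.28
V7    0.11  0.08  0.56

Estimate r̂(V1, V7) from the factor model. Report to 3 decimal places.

r̂ = Σ λ_i·λ_j across factors = (0.07)(0.11) + (-0.41)(0.08) + (0.69)(0.56)
  = +0.0077 -0.0328 +0.3864 = 0.3613

0.361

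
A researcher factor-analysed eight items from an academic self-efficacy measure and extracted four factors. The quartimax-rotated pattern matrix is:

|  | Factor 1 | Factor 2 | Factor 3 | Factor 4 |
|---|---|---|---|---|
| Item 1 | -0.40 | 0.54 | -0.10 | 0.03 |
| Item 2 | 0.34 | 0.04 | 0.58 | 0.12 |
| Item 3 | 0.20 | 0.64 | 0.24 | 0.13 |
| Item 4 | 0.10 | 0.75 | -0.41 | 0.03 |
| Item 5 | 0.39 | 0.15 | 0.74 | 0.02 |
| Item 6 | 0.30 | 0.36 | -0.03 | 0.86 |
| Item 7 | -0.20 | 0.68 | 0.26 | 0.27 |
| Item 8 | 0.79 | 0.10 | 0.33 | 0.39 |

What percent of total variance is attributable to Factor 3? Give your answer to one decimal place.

SS loadings for Factor 3 = (-0.10)² + 0.58² + 0.24² + (-0.41)² + 0.74² + (-0.03)² + 0.26² + 0.33² = 1.2971
With 8 standardized items, total variance = 8. Proportion = 1.2971/8 = 0.1621 → 16.21%.

16.2%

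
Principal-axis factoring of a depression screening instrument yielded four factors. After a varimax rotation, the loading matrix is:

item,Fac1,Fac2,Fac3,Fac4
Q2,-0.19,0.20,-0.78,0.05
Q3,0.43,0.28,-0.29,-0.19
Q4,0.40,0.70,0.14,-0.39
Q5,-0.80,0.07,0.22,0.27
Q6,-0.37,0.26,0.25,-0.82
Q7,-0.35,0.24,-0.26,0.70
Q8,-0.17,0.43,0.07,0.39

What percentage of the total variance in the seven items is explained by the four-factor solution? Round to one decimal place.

67.2%

SS loadings by factor: 1.3093, 0.9234, 0.8955, 1.5781; total = 4.7063.
Total variance with 7 standardized items is 7, so the solution explains 4.7063/7 = 0.6723 = 67.23%.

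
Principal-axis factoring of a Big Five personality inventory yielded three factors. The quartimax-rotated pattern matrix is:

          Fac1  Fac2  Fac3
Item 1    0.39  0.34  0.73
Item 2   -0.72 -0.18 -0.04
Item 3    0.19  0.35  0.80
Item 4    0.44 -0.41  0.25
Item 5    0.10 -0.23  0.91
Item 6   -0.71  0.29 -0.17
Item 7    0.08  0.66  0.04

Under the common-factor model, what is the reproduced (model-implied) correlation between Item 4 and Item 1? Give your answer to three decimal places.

0.215

r̂ = Σ λ_i·λ_j across factors = (0.44)(0.39) + (-0.41)(0.34) + (0.25)(0.73)
  = +0.1716 -0.1394 +0.1825 = 0.2147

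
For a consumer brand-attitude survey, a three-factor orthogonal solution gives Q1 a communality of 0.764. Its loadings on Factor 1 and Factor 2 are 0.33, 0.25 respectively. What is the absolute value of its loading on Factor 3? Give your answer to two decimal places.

0.77

Under orthogonal rotation h² = Σλ², so λ_Factor 3² = h² − (0.1714) = 0.764 − 0.1714 = 0.5926.
|λ| = √0.5926 = 0.7698.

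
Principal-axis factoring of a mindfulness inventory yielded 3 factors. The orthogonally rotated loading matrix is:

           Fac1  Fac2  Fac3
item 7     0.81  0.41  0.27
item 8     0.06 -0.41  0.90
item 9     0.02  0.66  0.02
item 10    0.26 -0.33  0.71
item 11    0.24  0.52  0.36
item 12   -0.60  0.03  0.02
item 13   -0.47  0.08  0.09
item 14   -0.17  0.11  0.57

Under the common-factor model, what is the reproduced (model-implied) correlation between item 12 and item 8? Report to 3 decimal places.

-0.030

r̂ = Σ λ_i·λ_j across factors = (-0.60)(0.06) + (0.03)(-0.41) + (0.02)(0.90)
  = -0.0360 -0.0123 +0.0180 = -0.0303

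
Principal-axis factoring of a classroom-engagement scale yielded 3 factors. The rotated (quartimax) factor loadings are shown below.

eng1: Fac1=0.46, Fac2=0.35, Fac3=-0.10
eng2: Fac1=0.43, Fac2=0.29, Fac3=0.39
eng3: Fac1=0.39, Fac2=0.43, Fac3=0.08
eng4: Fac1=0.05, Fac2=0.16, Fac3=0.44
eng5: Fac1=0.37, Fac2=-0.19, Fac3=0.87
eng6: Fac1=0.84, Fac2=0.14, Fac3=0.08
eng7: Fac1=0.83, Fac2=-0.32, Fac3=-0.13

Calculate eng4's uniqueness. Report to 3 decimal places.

0.778

h² = 0.05² + 0.16² + 0.44² = 0.0025 + 0.0256 + 0.1936 = 0.2217
Uniqueness u² = 1 − h² = 1 − 0.2217 = 0.7783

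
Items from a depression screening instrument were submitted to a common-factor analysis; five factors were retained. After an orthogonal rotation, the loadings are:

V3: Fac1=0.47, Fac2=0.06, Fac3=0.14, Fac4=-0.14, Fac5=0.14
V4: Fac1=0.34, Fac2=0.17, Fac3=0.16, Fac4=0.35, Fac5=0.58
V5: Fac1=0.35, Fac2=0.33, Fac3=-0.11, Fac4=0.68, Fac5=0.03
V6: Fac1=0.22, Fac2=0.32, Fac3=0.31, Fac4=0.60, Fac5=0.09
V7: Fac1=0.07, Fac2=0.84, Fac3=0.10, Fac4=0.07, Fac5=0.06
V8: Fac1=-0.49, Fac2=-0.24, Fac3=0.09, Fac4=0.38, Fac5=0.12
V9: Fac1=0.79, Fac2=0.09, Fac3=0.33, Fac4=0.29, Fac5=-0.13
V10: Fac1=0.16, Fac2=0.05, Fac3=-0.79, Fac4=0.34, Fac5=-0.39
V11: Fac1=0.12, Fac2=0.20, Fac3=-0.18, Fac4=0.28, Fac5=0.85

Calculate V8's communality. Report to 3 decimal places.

h² = (-0.49)² + (-0.24)² + 0.09² + 0.38² + 0.12² = 0.2401 + 0.0576 + 0.0081 + 0.1444 + 0.0144 = 0.4646

0.465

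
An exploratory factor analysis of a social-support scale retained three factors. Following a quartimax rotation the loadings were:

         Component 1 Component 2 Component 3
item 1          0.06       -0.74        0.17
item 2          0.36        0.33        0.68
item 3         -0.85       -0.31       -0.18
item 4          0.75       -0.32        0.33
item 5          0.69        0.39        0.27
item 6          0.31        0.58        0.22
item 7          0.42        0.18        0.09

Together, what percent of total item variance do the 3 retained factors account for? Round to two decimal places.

61.50%

SS loadings by factor: 2.1668, 1.3759, 0.7620; total = 4.3047.
Total variance with 7 standardized items is 7, so the solution explains 4.3047/7 = 0.6150 = 61.50%.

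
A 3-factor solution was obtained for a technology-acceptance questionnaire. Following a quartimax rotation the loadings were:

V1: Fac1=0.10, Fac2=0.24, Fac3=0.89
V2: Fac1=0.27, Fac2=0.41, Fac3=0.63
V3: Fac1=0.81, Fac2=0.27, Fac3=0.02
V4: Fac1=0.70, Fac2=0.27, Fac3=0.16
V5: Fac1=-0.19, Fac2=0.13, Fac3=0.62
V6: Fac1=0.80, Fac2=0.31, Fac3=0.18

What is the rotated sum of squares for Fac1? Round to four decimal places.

SS loadings for Fac1 = 0.10² + 0.27² + 0.81² + 0.70² + (-0.19)² + 0.80² = 0.0100 + 0.0729 + 0.6561 + 0.4900 + 0.0361 + 0.6400 = 1.9051

1.9051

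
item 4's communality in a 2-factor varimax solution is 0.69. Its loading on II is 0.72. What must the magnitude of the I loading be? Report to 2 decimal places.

Under orthogonal rotation h² = Σλ², so λ_I² = h² − (0.5184) = 0.69 − 0.5184 = 0.1716.
|λ| = √0.1716 = 0.4142.

0.41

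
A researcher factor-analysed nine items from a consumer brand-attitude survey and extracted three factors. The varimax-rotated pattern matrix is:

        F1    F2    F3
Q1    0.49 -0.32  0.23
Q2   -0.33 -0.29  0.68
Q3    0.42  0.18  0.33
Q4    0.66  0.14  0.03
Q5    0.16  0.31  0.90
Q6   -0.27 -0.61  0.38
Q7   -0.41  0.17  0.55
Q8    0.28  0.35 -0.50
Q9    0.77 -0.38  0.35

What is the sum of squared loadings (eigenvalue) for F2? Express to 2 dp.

1.00

SS loadings for F2 = (-0.32)² + (-0.29)² + 0.18² + 0.14² + 0.31² + (-0.61)² + 0.17² + 0.35² + (-0.38)² = 0.1024 + 0.0841 + 0.0324 + 0.0196 + 0.0961 + 0.3721 + 0.0289 + 0.1225 + 0.1444 = 1.0025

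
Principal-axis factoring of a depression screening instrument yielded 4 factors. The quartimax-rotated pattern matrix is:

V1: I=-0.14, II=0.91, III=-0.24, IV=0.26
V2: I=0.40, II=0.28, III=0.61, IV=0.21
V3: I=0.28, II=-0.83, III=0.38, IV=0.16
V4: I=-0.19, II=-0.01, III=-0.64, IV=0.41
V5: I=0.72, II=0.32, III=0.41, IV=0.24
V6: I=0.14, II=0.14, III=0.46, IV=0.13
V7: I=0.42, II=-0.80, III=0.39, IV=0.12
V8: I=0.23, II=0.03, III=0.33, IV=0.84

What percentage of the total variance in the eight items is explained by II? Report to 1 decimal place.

29.5%

SS loadings for II = 0.91² + 0.28² + (-0.83)² + (-0.01)² + 0.32² + 0.14² + (-0.80)² + 0.03² = 2.3584
With 8 standardized items, total variance = 8. Proportion = 2.3584/8 = 0.2948 → 29.48%.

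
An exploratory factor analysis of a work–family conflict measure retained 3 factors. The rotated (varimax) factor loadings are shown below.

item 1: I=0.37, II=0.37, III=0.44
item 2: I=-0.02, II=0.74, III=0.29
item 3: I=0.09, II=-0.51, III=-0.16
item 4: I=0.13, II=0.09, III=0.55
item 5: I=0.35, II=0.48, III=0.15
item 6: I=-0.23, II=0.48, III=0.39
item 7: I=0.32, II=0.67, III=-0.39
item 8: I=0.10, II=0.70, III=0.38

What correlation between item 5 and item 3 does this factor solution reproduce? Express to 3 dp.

r̂ = Σ λ_i·λ_j across factors = (0.35)(0.09) + (0.48)(-0.51) + (0.15)(-0.16)
  = +0.0315 -0.2448 -0.0240 = -0.2373

-0.237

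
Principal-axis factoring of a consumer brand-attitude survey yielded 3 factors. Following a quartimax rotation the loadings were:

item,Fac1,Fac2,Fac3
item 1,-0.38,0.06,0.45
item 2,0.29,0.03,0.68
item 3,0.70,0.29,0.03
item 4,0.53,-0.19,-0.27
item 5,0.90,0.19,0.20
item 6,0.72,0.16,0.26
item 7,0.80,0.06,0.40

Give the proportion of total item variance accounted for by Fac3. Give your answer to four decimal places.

SS loadings for Fac3 = 0.45² + 0.68² + 0.03² + (-0.27)² + 0.20² + 0.26² + 0.40² = 1.0063
Proportion of variance = 1.0063 / 7 = 0.1438.

0.1438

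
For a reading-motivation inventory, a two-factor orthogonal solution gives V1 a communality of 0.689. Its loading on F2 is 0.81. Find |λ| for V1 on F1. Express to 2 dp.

Under orthogonal rotation h² = Σλ², so λ_F1² = h² − (0.6561) = 0.689 − 0.6561 = 0.0329.
|λ| = √0.0329 = 0.1814.

0.18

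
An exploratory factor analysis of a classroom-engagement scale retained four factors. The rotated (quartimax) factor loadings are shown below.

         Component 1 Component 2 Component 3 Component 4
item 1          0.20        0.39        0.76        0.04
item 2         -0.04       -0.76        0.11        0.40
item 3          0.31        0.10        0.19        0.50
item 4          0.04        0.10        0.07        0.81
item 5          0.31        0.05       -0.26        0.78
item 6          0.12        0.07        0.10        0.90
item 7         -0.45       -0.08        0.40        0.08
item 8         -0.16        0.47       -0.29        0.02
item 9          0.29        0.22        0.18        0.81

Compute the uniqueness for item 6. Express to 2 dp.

0.16

h² = 0.12² + 0.07² + 0.10² + 0.90² = 0.0144 + 0.0049 + 0.0100 + 0.8100 = 0.8393
Uniqueness u² = 1 − h² = 1 − 0.8393 = 0.1607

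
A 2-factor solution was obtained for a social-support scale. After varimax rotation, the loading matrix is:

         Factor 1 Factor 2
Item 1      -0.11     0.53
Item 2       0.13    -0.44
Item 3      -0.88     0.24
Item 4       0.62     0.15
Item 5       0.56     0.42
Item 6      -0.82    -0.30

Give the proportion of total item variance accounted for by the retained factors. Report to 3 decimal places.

Communalities: 0.2930, 0.2105, 0.8320, 0.4069, 0.4900, 0.7624; Σh² = 2.9948.
Total variance with 6 standardized items is 6, so the solution explains 2.9948/6 = 0.4991.

0.499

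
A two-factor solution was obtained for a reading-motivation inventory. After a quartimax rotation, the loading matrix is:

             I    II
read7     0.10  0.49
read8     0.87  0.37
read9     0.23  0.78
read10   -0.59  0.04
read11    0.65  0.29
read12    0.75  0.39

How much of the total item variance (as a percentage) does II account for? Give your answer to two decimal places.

20.39%

SS loadings for II = 0.49² + 0.37² + 0.78² + 0.04² + 0.29² + 0.39² = 1.2232
With 6 standardized items, total variance = 6. Proportion = 1.2232/6 = 0.2039 → 20.39%.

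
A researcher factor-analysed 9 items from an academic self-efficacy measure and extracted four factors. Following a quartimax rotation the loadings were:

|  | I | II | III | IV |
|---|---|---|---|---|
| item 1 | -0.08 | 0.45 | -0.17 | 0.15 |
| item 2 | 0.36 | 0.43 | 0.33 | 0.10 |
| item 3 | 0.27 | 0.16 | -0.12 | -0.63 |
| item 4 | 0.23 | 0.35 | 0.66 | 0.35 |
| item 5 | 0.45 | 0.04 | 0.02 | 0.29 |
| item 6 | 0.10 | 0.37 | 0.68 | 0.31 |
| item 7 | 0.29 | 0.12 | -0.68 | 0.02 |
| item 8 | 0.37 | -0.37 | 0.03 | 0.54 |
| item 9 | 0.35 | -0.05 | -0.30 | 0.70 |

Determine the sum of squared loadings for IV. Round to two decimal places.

SS loadings for IV = 0.15² + 0.10² + (-0.63)² + 0.35² + 0.29² + 0.31² + 0.02² + 0.54² + 0.70² = 0.0225 + 0.0100 + 0.3969 + 0.1225 + 0.0841 + 0.0961 + 0.0004 + 0.2916 + 0.4900 = 1.5141

1.51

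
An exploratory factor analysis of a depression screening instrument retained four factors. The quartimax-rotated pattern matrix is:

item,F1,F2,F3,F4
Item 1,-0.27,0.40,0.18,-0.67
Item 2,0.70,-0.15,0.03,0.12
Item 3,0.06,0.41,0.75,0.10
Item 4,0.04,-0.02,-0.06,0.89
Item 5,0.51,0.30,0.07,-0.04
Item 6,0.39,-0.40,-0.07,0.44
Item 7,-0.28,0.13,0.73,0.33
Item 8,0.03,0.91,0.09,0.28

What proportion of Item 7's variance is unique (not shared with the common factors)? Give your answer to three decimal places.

0.263

h² = (-0.28)² + 0.13² + 0.73² + 0.33² = 0.0784 + 0.0169 + 0.5329 + 0.1089 = 0.7371
Uniqueness u² = 1 − h² = 1 − 0.7371 = 0.2629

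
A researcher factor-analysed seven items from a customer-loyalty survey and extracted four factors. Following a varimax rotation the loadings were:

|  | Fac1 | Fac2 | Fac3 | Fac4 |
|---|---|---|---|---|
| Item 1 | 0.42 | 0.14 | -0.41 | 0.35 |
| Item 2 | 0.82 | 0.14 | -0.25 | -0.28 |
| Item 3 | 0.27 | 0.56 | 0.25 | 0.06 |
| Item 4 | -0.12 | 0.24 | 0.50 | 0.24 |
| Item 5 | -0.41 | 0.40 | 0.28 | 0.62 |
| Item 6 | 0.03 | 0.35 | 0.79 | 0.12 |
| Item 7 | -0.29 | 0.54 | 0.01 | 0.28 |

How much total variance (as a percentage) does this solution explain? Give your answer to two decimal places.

Communalities: 0.4866, 0.8329, 0.4526, 0.3796, 0.7909, 0.7619, 0.4542; Σh² = 4.1587.
Total variance with 7 standardized items is 7, so the solution explains 4.1587/7 = 0.5941 = 59.41%.

59.41%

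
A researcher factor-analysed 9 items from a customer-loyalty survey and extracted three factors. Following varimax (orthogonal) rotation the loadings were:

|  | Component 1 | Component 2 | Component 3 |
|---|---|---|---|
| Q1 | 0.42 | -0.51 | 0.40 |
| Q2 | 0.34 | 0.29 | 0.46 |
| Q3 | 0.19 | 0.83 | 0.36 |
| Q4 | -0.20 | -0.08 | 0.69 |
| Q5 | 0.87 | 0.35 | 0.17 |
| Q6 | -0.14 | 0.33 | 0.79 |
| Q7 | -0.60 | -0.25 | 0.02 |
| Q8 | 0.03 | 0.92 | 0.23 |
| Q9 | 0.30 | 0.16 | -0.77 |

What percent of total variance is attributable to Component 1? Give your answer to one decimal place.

17.7%

SS loadings for Component 1 = 0.42² + 0.34² + 0.19² + (-0.20)² + 0.87² + (-0.14)² + (-0.60)² + 0.03² + 0.30² = 1.5955
With 9 standardized items, total variance = 9. Proportion = 1.5955/9 = 0.1773 → 17.73%.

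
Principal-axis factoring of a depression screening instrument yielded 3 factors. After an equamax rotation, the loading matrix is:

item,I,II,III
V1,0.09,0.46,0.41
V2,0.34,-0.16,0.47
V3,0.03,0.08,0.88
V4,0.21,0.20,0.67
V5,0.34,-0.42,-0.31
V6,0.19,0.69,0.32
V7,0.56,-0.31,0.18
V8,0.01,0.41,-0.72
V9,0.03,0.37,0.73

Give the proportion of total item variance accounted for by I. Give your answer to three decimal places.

SS loadings for I = 0.09² + 0.34² + 0.03² + 0.21² + 0.34² + 0.19² + 0.56² + 0.01² + 0.03² = 0.6350
Proportion of variance = 0.6350 / 9 = 0.0706.

0.071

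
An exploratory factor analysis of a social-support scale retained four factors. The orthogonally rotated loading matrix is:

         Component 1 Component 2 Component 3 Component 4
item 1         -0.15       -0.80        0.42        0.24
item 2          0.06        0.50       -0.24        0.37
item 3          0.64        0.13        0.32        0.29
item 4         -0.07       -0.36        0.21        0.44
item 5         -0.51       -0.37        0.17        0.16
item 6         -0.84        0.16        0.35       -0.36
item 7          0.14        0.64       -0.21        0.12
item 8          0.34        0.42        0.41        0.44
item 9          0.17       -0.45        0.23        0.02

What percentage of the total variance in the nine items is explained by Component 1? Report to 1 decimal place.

17.4%

SS loadings for Component 1 = (-0.15)² + 0.06² + 0.64² + (-0.07)² + (-0.51)² + (-0.84)² + 0.14² + 0.34² + 0.17² = 1.5704
With 9 standardized items, total variance = 9. Proportion = 1.5704/9 = 0.1745 → 17.45%.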